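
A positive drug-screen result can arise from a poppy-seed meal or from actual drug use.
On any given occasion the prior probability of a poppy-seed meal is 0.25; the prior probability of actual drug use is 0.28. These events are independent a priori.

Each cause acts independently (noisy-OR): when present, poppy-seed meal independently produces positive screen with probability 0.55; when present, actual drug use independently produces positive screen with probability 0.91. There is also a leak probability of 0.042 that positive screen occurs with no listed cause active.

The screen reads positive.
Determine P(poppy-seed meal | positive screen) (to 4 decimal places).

P(poppy-seed meal | positive screen) ≈ 0.4416

Under noisy-OR, P(positive screen | causes) = 1 − (1−0.042)·∏(1−qᵢ) over the active causes.
Enumerate the 4 (poppy-seed meal, actual drug use) configurations and weight by the priors:
  P(positive screen) = 0.042*0.75*0.72 + 0.91378*0.75*0.28 + 0.5689*0.25*0.72 + 0.961201*0.25*0.28
        = 0.022680 + 0.191894 + 0.102402 + 0.067284 = 0.384260
Keeping only the poppy-seed meal-present terms gives 0.169686, so
  P(poppy-seed meal | positive screen) = 0.169686 / 0.384260 ≈ 0.4416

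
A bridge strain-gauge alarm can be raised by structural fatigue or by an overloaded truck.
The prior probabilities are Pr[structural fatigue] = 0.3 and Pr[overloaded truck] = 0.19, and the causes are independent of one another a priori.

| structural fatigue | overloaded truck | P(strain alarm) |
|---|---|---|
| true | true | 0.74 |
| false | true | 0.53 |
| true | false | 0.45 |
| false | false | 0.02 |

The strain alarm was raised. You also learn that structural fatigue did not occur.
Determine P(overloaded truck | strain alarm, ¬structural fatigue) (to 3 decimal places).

P(overloaded truck | strain alarm, ¬structural fatigue) ≈ 0.861

Numerator (weight on configurations with overloaded truck): 0.53*0.19 = 0.100700
Normalizer over all consistent configurations: 0.02*0.81 + 0.53*0.19 = 0.116900
Posterior = 0.100700 / 0.116900 ≈ 0.861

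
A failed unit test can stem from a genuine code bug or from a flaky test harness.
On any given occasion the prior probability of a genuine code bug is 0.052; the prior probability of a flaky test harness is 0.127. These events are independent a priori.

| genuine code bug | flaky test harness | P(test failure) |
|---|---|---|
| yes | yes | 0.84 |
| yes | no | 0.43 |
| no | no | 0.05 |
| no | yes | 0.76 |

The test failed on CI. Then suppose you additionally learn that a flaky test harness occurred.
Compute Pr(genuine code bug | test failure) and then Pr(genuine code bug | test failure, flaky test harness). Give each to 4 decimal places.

Pr(genuine code bug | test failure) ≈ 0.1587; Pr(genuine code bug | test failure, flaky test harness) ≈ 0.0572

P(test failure) = 0.05·0.948·0.873 + 0.76·0.948·0.127 + 0.43·0.052·0.873 + 0.84·0.052·0.127 = 0.041380 + 0.091501 + 0.019520 + 0.005547 = 0.157948
Restricting to configurations with genuine code bug present: 0.019520 + 0.005547 = 0.025067.
Hence the posterior is 0.025067/0.157948 ≈ 0.1587.

With the extra evidence:
P(test failure | flaky test harness) = 0.76·0.948 + 0.84·0.052 = 0.720480 + 0.043680 = 0.764160
Restricting to configurations with genuine code bug present: 0.84·0.052 = 0.043680.
P(genuine code bug | test failure, flaky test harness) = 0.043680 / 0.764160 ≈ 0.0572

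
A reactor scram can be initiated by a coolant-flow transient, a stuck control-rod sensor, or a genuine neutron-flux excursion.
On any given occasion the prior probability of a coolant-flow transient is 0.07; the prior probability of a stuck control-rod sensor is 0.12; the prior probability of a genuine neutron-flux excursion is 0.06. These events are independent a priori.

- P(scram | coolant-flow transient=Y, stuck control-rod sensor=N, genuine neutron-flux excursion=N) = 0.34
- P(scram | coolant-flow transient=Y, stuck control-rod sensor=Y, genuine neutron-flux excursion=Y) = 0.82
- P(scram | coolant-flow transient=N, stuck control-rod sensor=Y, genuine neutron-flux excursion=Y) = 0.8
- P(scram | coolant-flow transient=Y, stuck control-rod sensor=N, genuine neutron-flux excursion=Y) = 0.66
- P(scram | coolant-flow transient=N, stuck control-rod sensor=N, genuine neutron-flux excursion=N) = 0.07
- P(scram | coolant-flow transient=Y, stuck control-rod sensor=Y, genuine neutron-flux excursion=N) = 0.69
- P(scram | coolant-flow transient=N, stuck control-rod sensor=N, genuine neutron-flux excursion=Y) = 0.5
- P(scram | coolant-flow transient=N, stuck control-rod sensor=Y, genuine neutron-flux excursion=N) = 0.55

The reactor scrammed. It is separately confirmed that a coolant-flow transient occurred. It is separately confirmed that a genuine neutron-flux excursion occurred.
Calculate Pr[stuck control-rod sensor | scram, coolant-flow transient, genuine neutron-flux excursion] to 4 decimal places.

Pr[stuck control-rod sensor | scram, coolant-flow transient, genuine neutron-flux excursion] ≈ 0.1449

P(scram | coolant-flow transient, genuine neutron-flux excursion) = 0.66*0.88 + 0.82*0.12 = 0.580800 + 0.098400 = 0.679200
Of this, 0.098400 comes from 0.82*0.12 (the stuck control-rod sensor=true cases).
P(stuck control-rod sensor | scram, coolant-flow transient, genuine neutron-flux excursion) = 0.098400 / 0.679200 ≈ 0.1449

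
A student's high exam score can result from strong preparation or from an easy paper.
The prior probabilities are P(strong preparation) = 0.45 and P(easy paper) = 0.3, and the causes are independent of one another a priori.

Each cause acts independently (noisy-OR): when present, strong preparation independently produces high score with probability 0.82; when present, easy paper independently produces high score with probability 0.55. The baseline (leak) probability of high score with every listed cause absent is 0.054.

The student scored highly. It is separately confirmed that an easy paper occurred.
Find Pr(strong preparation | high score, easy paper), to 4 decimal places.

Pr(strong preparation | high score, easy paper) ≈ 0.5681

Under noisy-OR, P(high score | causes) = 1 − (1−0.054)·∏(1−qᵢ) over the active causes.
P(high score | easy paper) = 0.5743*0.55 + 0.923374*0.45 = 0.315865 + 0.415518 = 0.731383
Of this, 0.415518 comes from 0.923374*0.45 (the strong preparation=true cases).
So P(strong preparation | high score, easy paper) = 0.415518/0.731383 ≈ 0.5681.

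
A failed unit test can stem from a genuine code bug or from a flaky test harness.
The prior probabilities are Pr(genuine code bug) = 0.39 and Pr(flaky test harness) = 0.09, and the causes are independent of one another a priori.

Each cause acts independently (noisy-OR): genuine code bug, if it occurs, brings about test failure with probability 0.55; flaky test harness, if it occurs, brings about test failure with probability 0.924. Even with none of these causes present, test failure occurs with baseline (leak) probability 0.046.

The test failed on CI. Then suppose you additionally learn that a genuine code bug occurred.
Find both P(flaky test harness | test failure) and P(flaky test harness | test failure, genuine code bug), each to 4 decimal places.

Under noisy-OR, P(test failure | causes) = 1 − (1−0.046)·∏(1−qᵢ) over the active causes.
By total probability over the 4 (genuine code bug, flaky test harness) configurations:
  P(test failure) = 0.046·0.61·0.91 + 0.927496·0.61·0.09 + 0.5707·0.39·0.91 + 0.967373·0.39·0.09
        = 0.025535 + 0.050920 + 0.202541 + 0.033955 = 0.312951
Configurations with flaky test harness contribute 0.084875, so
  P(flaky test harness | test failure) = 0.084875 / 0.312951 ≈ 0.2712

Now also conditioning on genuine code bug=true:
Numerator (weight on configurations with flaky test harness): 0.967373*0.09 = 0.087064
The normalizing constant is 0.5707*0.91 + 0.967373*0.09 = 0.606401
P(flaky test harness | test failure, genuine code bug) = 0.087064/0.606401 ≈ 0.1436
This is intercausal reasoning (explaining away): once genuine code bug accounts for the test failure, flaky test harness becomes less likely.

P(flaky test harness | test failure) ≈ 0.2712; P(flaky test harness | test failure, genuine code bug) ≈ 0.1436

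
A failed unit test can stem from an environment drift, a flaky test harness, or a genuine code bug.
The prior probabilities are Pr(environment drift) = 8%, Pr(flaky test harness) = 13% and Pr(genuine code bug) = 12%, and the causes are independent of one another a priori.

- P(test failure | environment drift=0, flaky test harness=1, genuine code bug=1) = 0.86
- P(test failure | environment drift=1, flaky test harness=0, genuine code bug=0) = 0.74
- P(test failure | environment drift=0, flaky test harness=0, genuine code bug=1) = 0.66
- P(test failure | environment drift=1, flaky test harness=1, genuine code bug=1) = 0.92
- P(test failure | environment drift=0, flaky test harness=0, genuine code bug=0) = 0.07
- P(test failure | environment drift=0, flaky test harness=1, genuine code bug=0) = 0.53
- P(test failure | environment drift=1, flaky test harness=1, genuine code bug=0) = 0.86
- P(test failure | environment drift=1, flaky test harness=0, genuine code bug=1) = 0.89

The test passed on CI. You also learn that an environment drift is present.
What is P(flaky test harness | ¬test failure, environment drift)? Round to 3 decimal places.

P(flaky test harness | ¬test failure, environment drift) ≈ 0.076

P(¬test failure | environment drift) = 0.26*0.87*0.88 + 0.11*0.87*0.12 + 0.14*0.13*0.88 + 0.08*0.13*0.12 = 0.199056 + 0.011484 + 0.016016 + 0.001248 = 0.227804
The flaky test harness-present share is 0.016016 + 0.001248 = 0.017264.
So P(flaky test harness | ¬test failure, environment drift) = 0.017264/0.227804 ≈ 0.076.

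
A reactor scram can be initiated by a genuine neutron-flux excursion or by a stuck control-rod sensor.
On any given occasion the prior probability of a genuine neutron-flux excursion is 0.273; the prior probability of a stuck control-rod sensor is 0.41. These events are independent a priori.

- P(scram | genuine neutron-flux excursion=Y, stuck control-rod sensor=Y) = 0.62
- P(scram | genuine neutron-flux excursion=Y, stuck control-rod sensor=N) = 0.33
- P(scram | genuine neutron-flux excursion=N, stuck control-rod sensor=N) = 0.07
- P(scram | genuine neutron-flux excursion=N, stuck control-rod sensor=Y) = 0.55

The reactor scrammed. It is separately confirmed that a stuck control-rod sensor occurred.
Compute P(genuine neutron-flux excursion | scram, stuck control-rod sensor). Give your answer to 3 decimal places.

P(genuine neutron-flux excursion | scram, stuck control-rod sensor) ≈ 0.297

P(scram | stuck control-rod sensor) = 0.55·0.727 + 0.62·0.273 = 0.399850 + 0.169260 = 0.569110
Of this, 0.169260 comes from 0.62·0.273 (the genuine neutron-flux excursion=true cases).
Hence the posterior is 0.169260/0.569110 ≈ 0.297.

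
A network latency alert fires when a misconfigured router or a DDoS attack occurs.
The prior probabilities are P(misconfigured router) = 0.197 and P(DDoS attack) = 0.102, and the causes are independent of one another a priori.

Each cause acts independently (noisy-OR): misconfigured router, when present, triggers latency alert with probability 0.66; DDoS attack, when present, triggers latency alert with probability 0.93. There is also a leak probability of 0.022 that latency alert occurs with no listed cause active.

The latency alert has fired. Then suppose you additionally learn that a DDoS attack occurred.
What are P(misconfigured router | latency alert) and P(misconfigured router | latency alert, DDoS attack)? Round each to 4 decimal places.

P(misconfigured router | latency alert) ≈ 0.5991; P(misconfigured router | latency alert, DDoS attack) ≈ 0.2046

Under noisy-OR, P(latency alert | causes) = 1 − (1−0.022)·∏(1−qᵢ) over the active causes.
P(latency alert) = 0.022*0.803*0.898 + 0.93154*0.803*0.102 + 0.66748*0.197*0.898 + 0.976724*0.197*0.102 = 0.015864 + 0.076299 + 0.118081 + 0.019626 = 0.229870
Of this, 0.137707 comes from 0.118081 + 0.019626 (the misconfigured router=true cases).
So P(misconfigured router | latency alert) = 0.137707/0.229870 ≈ 0.5991.

Now also conditioning on DDoS attack=true:
P(latency alert | DDoS attack) = 0.93154×0.803 + 0.976724×0.197 = 0.748027 + 0.192415 = 0.940442
Of this, 0.192415 comes from 0.976724×0.197 (the misconfigured router=true cases).
Hence the posterior is 0.192415/0.940442 ≈ 0.2046.
This is intercausal reasoning (explaining away): once DDoS attack accounts for the latency alert, misconfigured router becomes less likely.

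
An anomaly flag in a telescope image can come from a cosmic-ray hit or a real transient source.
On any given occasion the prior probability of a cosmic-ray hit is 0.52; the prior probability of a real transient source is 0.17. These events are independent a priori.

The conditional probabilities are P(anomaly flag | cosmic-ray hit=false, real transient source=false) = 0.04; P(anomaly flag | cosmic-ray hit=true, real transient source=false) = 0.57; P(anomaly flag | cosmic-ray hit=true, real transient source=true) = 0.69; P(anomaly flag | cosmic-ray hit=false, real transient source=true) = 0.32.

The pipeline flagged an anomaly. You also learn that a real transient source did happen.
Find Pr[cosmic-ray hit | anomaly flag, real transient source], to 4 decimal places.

P(anomaly flag | real transient source) = 0.32×0.48 + 0.69×0.52 = 0.153600 + 0.358800 = 0.512400
Restricting to configurations with cosmic-ray hit present: 0.69×0.52 = 0.358800.
So P(cosmic-ray hit | anomaly flag, real transient source) = 0.358800/0.512400 ≈ 0.7002.

Pr[cosmic-ray hit | anomaly flag, real transient source] ≈ 0.7002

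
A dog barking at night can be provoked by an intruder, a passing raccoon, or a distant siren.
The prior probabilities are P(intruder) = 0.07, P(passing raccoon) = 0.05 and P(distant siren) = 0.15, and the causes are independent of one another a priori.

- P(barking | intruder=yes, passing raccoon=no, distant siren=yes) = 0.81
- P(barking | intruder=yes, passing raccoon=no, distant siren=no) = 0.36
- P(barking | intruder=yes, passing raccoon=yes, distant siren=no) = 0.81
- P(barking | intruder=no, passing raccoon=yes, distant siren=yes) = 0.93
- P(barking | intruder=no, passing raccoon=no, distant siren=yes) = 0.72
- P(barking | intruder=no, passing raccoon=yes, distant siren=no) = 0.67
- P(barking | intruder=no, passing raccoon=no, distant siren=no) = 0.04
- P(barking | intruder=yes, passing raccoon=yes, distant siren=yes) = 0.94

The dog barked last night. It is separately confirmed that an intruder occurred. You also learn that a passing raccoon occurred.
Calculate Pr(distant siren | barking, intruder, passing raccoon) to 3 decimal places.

Pr(distant siren | barking, intruder, passing raccoon) ≈ 0.170

Sum P(barking|·) weighted by the priors over both values of distant siren:
  P(barking | intruder, passing raccoon) = 0.81*0.85 + 0.94*0.15
        = 0.688500 + 0.141000 = 0.829500
Keeping only the distant siren-present terms gives 0.141000, so
  P(distant siren | barking, intruder, passing raccoon) = 0.141000 / 0.829500 ≈ 0.170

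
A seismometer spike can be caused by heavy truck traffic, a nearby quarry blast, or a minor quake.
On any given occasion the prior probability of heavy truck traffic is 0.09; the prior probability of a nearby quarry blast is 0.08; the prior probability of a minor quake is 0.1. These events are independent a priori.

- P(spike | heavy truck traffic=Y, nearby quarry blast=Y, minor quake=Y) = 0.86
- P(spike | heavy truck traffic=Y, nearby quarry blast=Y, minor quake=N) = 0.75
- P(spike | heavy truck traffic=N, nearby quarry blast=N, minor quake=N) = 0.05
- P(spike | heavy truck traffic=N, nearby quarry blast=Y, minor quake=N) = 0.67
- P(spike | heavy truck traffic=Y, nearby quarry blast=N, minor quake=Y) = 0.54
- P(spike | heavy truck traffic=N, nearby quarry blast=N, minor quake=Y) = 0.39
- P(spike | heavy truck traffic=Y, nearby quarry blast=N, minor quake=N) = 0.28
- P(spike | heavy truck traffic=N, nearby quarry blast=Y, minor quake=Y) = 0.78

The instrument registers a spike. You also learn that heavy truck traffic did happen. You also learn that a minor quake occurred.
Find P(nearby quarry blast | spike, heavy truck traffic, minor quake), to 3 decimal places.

P(spike | heavy truck traffic, minor quake) = 0.54·0.92 + 0.86·0.08 = 0.496800 + 0.068800 = 0.565600
Restricting to configurations with nearby quarry blast present: 0.86·0.08 = 0.068800.
P(nearby quarry blast | spike, heavy truck traffic, minor quake) = 0.068800 / 0.565600 ≈ 0.122

P(nearby quarry blast | spike, heavy truck traffic, minor quake) ≈ 0.122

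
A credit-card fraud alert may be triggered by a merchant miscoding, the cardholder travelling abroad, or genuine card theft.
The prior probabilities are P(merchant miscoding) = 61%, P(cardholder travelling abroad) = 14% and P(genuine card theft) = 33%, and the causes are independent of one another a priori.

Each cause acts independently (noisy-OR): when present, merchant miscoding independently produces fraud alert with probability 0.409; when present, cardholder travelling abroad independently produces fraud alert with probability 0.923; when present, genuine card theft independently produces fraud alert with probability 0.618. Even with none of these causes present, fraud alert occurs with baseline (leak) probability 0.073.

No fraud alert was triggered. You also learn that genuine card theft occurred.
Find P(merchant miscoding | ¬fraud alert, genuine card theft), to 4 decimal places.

P(merchant miscoding | ¬fraud alert, genuine card theft) ≈ 0.4804

Under noisy-OR, P(fraud alert | causes) = 1 − (1−0.073)·∏(1−qᵢ) over the active causes.
P(¬fraud alert | genuine card theft) = 0.354114·0.39·0.86 + 0.027267·0.39·0.14 + 0.209281·0.61·0.86 + 0.016115·0.61·0.14 = 0.118770 + 0.001489 + 0.109789 + 0.001376 = 0.231424
Of this, 0.111165 comes from 0.109789 + 0.001376 (the merchant miscoding=true cases).
Hence the posterior is 0.111165/0.231424 ≈ 0.4804.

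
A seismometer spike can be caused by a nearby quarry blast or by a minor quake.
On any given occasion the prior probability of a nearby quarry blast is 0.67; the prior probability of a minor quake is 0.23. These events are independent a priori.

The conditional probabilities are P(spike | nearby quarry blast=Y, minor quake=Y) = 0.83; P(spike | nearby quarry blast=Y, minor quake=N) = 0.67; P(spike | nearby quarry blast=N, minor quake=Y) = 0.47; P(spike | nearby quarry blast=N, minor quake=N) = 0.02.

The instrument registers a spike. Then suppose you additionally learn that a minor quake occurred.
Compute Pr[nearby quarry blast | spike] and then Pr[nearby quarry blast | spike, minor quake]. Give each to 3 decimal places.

Pr[nearby quarry blast | spike] ≈ 0.921; Pr[nearby quarry blast | spike, minor quake] ≈ 0.782

Enumerate the 4 (nearby quarry blast, minor quake) configurations and weight by the priors:
  P(spike) = 0.02·0.33·0.77 + 0.47·0.33·0.23 + 0.67·0.67·0.77 + 0.83·0.67·0.23
        = 0.005082 + 0.035673 + 0.345653 + 0.127903 = 0.514311
Configurations with nearby quarry blast contribute 0.473556, so
  P(nearby quarry blast | spike) = 0.473556 / 0.514311 ≈ 0.921

Now condition on the additional information:
P(spike | minor quake) = 0.47*0.33 + 0.83*0.67 = 0.155100 + 0.556100 = 0.711200
The nearby quarry blast-present share is 0.83*0.67 = 0.556100.
So P(nearby quarry blast | spike, minor quake) = 0.556100/0.711200 ≈ 0.782.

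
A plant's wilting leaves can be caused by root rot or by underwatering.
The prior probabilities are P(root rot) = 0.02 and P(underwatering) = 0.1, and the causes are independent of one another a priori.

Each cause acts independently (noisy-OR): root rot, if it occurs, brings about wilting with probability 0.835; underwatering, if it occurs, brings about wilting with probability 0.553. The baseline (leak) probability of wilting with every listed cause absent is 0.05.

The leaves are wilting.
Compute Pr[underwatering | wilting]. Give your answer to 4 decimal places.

Under noisy-OR, P(wilting | causes) = 1 − (1−0.05)·∏(1−qᵢ) over the active causes.
For the numerator, keep only underwatering=true terms: 0.056384 + 0.001860 = 0.058244
Denominator P(wilting): 0.05×0.98×0.9 + 0.57535×0.98×0.1 + 0.84325×0.02×0.9 + 0.929933×0.02×0.1 = 0.117523
Posterior = 0.058244 / 0.117523 ≈ 0.4956

Pr[underwatering | wilting] ≈ 0.4956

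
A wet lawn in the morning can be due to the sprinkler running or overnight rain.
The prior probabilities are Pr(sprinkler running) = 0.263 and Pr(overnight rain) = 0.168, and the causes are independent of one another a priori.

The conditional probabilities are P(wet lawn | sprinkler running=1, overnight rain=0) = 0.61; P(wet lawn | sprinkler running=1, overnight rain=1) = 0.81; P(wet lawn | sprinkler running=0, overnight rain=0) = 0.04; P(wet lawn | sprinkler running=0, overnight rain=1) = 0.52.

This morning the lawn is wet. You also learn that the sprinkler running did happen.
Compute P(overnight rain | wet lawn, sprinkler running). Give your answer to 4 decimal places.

By total probability over both values of overnight rain:
  P(wet lawn | sprinkler running) = 0.61·0.832 + 0.81·0.168
        = 0.507520 + 0.136080 = 0.643600
The terms with overnight rain present sum to 0.136080, so
  P(overnight rain | wet lawn, sprinkler running) = 0.136080 / 0.643600 ≈ 0.2114

P(overnight rain | wet lawn, sprinkler running) ≈ 0.2114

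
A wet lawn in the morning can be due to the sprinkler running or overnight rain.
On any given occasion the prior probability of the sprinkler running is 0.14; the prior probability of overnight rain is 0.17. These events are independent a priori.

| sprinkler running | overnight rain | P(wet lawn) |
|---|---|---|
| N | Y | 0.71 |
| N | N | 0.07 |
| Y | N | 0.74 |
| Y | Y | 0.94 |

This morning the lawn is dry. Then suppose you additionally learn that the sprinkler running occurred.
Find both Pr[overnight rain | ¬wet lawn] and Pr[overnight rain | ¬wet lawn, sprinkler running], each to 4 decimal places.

P(¬wet lawn) = 0.93·0.86·0.83 + 0.29·0.86·0.17 + 0.26·0.14·0.83 + 0.06·0.14·0.17 = 0.663834 + 0.042398 + 0.030212 + 0.001428 = 0.737872
The overnight rain-present share is 0.042398 + 0.001428 = 0.043826.
P(overnight rain | ¬wet lawn) = 0.043826 / 0.737872 ≈ 0.0594

With the extra evidence:
Sum P(¬wet lawn|·) weighted by the priors over both values of overnight rain:
  P(¬wet lawn | sprinkler running) = 0.26×0.83 + 0.06×0.17
        = 0.215800 + 0.010200 = 0.226000
Configurations with overnight rain contribute 0.010200, so
  P(overnight rain | ¬wet lawn, sprinkler running) = 0.010200 / 0.226000 ≈ 0.0451

Pr[overnight rain | ¬wet lawn] ≈ 0.0594; Pr[overnight rain | ¬wet lawn, sprinkler running] ≈ 0.0451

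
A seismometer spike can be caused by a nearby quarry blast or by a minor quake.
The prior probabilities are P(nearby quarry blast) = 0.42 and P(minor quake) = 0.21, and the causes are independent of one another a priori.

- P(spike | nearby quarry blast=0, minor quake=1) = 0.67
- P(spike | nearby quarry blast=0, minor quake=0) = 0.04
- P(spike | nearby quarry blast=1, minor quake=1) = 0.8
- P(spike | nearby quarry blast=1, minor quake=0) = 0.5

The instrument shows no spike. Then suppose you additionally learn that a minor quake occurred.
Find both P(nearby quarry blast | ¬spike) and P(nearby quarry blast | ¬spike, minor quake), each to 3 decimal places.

P(¬spike) = 0.96*0.58*0.79 + 0.33*0.58*0.21 + 0.5*0.42*0.79 + 0.2*0.42*0.21 = 0.439872 + 0.040194 + 0.165900 + 0.017640 = 0.663606
Restricting to configurations with nearby quarry blast present: 0.165900 + 0.017640 = 0.183540.
So P(nearby quarry blast | ¬spike) = 0.183540/0.663606 ≈ 0.277.

Now also conditioning on minor quake=true:
Weight on nearby quarry blast=true, given the evidence: 0.2×0.42 = 0.084000
Denominator P(¬spike | minor quake): 0.33×0.58 + 0.2×0.42 = 0.275400
Posterior = 0.084000 / 0.275400 ≈ 0.305

P(nearby quarry blast | ¬spike) ≈ 0.277; P(nearby quarry blast | ¬spike, minor quake) ≈ 0.305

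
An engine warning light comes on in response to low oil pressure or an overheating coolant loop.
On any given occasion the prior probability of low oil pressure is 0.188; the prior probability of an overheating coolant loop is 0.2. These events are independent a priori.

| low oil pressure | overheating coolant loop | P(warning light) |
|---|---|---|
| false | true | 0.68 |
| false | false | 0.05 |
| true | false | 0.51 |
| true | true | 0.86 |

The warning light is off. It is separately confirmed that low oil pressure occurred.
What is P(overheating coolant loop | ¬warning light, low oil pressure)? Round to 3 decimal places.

Enumerate both values of overheating coolant loop and weight by the priors:
  P(¬warning light | low oil pressure) = 0.49×0.8 + 0.14×0.2
        = 0.392000 + 0.028000 = 0.420000
Keeping only the overheating coolant loop-present terms gives 0.028000, so
  P(overheating coolant loop | ¬warning light, low oil pressure) = 0.028000 / 0.420000 ≈ 0.067

P(overheating coolant loop | ¬warning light, low oil pressure) ≈ 0.067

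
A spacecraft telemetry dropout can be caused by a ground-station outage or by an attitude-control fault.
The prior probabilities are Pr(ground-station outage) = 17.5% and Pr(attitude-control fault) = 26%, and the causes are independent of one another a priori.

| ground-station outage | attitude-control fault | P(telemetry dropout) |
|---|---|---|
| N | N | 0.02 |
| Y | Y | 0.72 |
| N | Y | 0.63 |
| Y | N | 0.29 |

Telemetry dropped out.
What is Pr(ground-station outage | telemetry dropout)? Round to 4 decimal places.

Pr(ground-station outage | telemetry dropout) ≈ 0.3230

P(telemetry dropout) = 0.02×0.825×0.74 + 0.63×0.825×0.26 + 0.29×0.175×0.74 + 0.72×0.175×0.26 = 0.012210 + 0.135135 + 0.037555 + 0.032760 = 0.217660
Of this, 0.070315 comes from 0.037555 + 0.032760 (the ground-station outage=true cases).
So P(ground-station outage | telemetry dropout) = 0.070315/0.217660 ≈ 0.3230.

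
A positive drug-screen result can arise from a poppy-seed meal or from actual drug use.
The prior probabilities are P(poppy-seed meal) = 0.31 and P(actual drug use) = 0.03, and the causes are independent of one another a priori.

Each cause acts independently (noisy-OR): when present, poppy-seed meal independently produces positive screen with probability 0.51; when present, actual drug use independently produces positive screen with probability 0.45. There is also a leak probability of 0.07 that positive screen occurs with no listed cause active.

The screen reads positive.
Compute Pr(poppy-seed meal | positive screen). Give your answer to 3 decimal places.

Pr(poppy-seed meal | positive screen) ≈ 0.750

Under noisy-OR, P(positive screen | causes) = 1 − (1−0.07)·∏(1−qᵢ) over the active causes.
For the numerator, keep only poppy-seed meal=true terms: 0.163671 + 0.006969 = 0.170640
Denominator P(positive screen): 0.07*0.69*0.97 + 0.4885*0.69*0.03 + 0.5443*0.31*0.97 + 0.749365*0.31*0.03 = 0.227603
P(poppy-seed meal | positive screen) = 0.170640/0.227603 ≈ 0.750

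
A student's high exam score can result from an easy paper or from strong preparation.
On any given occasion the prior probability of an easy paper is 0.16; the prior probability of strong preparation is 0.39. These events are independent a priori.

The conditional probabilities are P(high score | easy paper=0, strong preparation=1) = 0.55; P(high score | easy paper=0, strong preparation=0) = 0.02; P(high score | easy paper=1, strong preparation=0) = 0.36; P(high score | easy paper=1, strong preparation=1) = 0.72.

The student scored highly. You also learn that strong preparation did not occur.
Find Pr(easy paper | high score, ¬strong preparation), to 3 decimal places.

Pr(easy paper | high score, ¬strong preparation) ≈ 0.774

Weight on easy paper=true, given the evidence: 0.36×0.16 = 0.057600
Denominator P(high score | ¬strong preparation): 0.02×0.84 + 0.36×0.16 = 0.074400
Posterior = 0.057600 / 0.074400 ≈ 0.774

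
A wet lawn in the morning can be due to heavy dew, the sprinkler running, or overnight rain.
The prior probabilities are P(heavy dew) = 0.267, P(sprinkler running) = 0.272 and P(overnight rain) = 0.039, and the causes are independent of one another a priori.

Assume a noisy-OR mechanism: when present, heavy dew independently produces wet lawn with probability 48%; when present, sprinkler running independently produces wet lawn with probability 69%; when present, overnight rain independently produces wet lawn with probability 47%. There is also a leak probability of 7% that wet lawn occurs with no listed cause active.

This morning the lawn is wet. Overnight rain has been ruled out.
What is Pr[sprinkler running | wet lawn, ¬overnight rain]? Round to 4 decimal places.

Under noisy-OR, P(wet lawn | causes) = 1 − (1−0.07)·∏(1−qᵢ) over the active causes.
P(wet lawn | ¬overnight rain) = 0.07·0.733·0.728 + 0.7117·0.733·0.272 + 0.5164·0.267·0.728 + 0.850084·0.267·0.272 = 0.037354 + 0.141896 + 0.100376 + 0.061737 = 0.341363
Restricting to configurations with sprinkler running present: 0.141896 + 0.061737 = 0.203633.
So P(sprinkler running | wet lawn, ¬overnight rain) = 0.203633/0.341363 ≈ 0.5965.

Pr[sprinkler running | wet lawn, ¬overnight rain] ≈ 0.5965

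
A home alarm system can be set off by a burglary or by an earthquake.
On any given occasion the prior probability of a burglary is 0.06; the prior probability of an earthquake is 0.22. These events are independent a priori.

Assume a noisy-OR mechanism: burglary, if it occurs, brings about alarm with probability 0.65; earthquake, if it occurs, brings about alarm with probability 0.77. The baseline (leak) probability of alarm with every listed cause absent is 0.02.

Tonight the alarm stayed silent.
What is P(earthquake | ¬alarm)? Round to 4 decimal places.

Under noisy-OR, P(alarm | causes) = 1 − (1−0.02)·∏(1−qᵢ) over the active causes.
For the numerator, keep only earthquake=true terms: 0.046613 + 0.001041 = 0.047654
Denominator P(¬alarm): 0.98×0.94×0.78 + 0.2254×0.94×0.22 + 0.343×0.06×0.78 + 0.07889×0.06×0.22 = 0.782242
P(earthquake | ¬alarm) = 0.047654/0.782242 ≈ 0.0609

P(earthquake | ¬alarm) ≈ 0.0609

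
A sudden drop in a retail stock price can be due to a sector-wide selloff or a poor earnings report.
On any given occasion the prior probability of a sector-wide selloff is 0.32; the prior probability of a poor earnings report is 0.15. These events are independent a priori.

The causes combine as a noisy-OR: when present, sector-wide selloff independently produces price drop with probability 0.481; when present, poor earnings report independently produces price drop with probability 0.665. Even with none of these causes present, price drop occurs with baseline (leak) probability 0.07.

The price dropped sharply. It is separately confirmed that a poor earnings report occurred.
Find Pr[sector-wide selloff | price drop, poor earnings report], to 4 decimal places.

Under noisy-OR, P(price drop | causes) = 1 − (1−0.07)·∏(1−qᵢ) over the active causes.
For the numerator, keep only sector-wide selloff=true terms: 0.838306*0.32 = 0.268258
The normalizing constant is 0.68845*0.68 + 0.838306*0.32 = 0.736404
Posterior = 0.268258 / 0.736404 ≈ 0.3643

Pr[sector-wide selloff | price drop, poor earnings report] ≈ 0.3643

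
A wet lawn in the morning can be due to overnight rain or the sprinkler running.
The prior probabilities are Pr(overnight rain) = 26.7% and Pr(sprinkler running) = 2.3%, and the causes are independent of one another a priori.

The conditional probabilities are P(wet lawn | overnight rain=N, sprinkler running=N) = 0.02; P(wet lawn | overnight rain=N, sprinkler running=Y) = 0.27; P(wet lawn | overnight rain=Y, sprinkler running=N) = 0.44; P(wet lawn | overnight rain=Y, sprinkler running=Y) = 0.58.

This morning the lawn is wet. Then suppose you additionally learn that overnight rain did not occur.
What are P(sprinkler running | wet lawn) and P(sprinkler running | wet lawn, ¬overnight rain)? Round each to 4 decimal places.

Weight on sprinkler running=true, given the evidence: 0.004552 + 0.003562 = 0.008114
The normalizing constant is 0.02×0.733×0.977 + 0.27×0.733×0.023 + 0.44×0.267×0.977 + 0.58×0.267×0.023 = 0.137215
Posterior = 0.008114 / 0.137215 ≈ 0.0591

Now also conditioning on overnight rain≠true:
Weight on sprinkler running=true, given the evidence: 0.27·0.023 = 0.006210
The normalizing constant is 0.02·0.977 + 0.27·0.023 = 0.025750
Posterior = 0.006210 / 0.025750 ≈ 0.2412
With overnight rain excluded, sprinkler running must carry more of the explanatory weight for the wet lawn.

P(sprinkler running | wet lawn) ≈ 0.0591; P(sprinkler running | wet lawn, ¬overnight rain) ≈ 0.2412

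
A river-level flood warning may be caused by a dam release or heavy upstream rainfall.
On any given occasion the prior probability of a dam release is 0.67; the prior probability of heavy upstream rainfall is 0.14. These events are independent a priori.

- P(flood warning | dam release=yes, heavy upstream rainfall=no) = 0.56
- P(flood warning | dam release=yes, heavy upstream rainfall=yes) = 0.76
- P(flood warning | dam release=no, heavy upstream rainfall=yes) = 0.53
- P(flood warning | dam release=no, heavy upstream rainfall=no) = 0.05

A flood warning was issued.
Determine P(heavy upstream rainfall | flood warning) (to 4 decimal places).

P(heavy upstream rainfall | flood warning) ≈ 0.2214

P(flood warning) = 0.05*0.33*0.86 + 0.53*0.33*0.14 + 0.56*0.67*0.86 + 0.76*0.67*0.14 = 0.014190 + 0.024486 + 0.322672 + 0.071288 = 0.432636
Of this, 0.095774 comes from 0.024486 + 0.071288 (the heavy upstream rainfall=true cases).
So P(heavy upstream rainfall | flood warning) = 0.095774/0.432636 ≈ 0.2214.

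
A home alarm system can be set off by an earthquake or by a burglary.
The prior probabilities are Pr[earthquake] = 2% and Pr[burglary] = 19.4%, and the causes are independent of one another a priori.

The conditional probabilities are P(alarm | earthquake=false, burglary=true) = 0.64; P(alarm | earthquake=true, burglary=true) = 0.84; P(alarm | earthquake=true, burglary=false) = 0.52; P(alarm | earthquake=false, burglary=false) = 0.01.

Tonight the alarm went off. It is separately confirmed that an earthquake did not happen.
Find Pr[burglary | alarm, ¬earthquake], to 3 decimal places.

Pr[burglary | alarm, ¬earthquake] ≈ 0.939

Enumerate both values of burglary and weight by the priors:
  P(alarm | ¬earthquake) = 0.01*0.806 + 0.64*0.194
        = 0.008060 + 0.124160 = 0.132220
Configurations with burglary contribute 0.124160, so
  P(burglary | alarm, ¬earthquake) = 0.124160 / 0.132220 ≈ 0.939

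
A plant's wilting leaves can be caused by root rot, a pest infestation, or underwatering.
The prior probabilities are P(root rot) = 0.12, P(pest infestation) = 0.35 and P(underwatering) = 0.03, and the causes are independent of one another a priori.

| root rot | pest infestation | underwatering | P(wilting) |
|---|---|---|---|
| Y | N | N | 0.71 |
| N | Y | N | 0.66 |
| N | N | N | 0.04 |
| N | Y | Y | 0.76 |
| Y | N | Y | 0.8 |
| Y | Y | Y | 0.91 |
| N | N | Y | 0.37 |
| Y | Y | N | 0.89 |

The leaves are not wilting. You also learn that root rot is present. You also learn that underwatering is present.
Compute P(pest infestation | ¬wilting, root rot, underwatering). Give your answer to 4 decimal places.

P(pest infestation | ¬wilting, root rot, underwatering) ≈ 0.1950

P(¬wilting | root rot, underwatering) = 0.2*0.65 + 0.09*0.35 = 0.130000 + 0.031500 = 0.161500
Restricting to configurations with pest infestation present: 0.09*0.35 = 0.031500.
P(pest infestation | ¬wilting, root rot, underwatering) = 0.031500 / 0.161500 ≈ 0.1950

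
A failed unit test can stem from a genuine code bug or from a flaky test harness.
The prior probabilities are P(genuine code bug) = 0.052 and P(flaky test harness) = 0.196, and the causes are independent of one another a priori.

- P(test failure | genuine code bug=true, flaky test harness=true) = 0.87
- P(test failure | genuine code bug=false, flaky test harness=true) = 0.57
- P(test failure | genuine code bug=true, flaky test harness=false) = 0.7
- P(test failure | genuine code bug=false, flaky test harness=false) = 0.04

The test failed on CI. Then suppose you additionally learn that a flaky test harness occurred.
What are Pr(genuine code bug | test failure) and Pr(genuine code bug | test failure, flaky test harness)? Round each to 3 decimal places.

Sum P(test failure|·) weighted by the priors over the 4 (genuine code bug, flaky test harness) configurations:
  P(test failure) = 0.04×0.948×0.804 + 0.57×0.948×0.196 + 0.7×0.052×0.804 + 0.87×0.052×0.196
        = 0.030488 + 0.105911 + 0.029266 + 0.008867 = 0.174532
Keeping only the genuine code bug-present terms gives 0.038133, so
  P(genuine code bug | test failure) = 0.038133 / 0.174532 ≈ 0.218

Now also conditioning on flaky test harness=true:
Sum P(test failure|·) weighted by the priors over both values of genuine code bug:
  P(test failure | flaky test harness) = 0.57·0.948 + 0.87·0.052
        = 0.540360 + 0.045240 = 0.585600
Keeping only the genuine code bug-present terms gives 0.045240, so
  P(genuine code bug | test failure, flaky test harness) = 0.045240 / 0.585600 ≈ 0.077
This is intercausal reasoning (explaining away): once flaky test harness accounts for the test failure, genuine code bug becomes less likely.

Pr(genuine code bug | test failure) ≈ 0.218; Pr(genuine code bug | test failure, flaky test harness) ≈ 0.077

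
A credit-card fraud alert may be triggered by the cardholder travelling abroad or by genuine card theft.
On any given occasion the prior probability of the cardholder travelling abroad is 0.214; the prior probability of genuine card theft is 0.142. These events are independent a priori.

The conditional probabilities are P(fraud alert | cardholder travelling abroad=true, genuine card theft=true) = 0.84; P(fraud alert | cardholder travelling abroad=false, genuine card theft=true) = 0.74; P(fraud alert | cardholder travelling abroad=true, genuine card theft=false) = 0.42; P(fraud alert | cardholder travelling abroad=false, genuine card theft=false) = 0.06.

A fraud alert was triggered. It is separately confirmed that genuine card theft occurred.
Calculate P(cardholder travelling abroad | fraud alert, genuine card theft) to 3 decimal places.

P(fraud alert | genuine card theft) = 0.74×0.786 + 0.84×0.214 = 0.581640 + 0.179760 = 0.761400
Of this, 0.179760 comes from 0.84×0.214 (the cardholder travelling abroad=true cases).
Hence the posterior is 0.179760/0.761400 ≈ 0.236.

P(cardholder travelling abroad | fraud alert, genuine card theft) ≈ 0.236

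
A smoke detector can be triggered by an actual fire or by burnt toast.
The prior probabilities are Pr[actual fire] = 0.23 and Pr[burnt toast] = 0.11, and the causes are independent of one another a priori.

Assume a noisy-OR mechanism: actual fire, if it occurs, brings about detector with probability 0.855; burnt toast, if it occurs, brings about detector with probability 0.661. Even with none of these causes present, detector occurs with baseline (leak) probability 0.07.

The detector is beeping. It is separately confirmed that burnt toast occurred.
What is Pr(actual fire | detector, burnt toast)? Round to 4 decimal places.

Pr(actual fire | detector, burnt toast) ≈ 0.2939

Under noisy-OR, P(detector | causes) = 1 − (1−0.07)·∏(1−qᵢ) over the active causes.
P(detector | burnt toast) = 0.68473*0.77 + 0.954286*0.23 = 0.527242 + 0.219486 = 0.746728
The actual fire-present share is 0.954286*0.23 = 0.219486.
Hence the posterior is 0.219486/0.746728 ≈ 0.2939.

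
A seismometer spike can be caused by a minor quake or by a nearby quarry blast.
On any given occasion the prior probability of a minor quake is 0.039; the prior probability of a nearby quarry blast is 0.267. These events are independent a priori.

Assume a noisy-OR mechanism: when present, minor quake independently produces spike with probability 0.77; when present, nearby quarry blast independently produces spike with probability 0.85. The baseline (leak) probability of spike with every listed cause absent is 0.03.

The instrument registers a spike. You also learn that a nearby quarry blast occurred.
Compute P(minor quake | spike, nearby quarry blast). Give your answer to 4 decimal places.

P(minor quake | spike, nearby quarry blast) ≈ 0.0439

Under noisy-OR, P(spike | causes) = 1 − (1−0.03)·∏(1−qᵢ) over the active causes.
Enumerate both values of minor quake and weight by the priors:
  P(spike | nearby quarry blast) = 0.8545·0.961 + 0.966535·0.039
        = 0.821175 + 0.037695 = 0.858870
Keeping only the minor quake-present terms gives 0.037695, so
  P(minor quake | spike, nearby quarry blast) = 0.037695 / 0.858870 ≈ 0.0439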